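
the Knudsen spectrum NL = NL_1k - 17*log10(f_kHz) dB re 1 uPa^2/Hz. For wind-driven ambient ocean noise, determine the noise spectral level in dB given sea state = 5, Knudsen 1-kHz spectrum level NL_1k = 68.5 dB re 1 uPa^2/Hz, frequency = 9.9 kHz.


NL = NL_1k - 17*log10(f_kHz) = 68.5 - 17*log10(9.9) = 68.5 - (16.93) = 51.57

51.57 dB


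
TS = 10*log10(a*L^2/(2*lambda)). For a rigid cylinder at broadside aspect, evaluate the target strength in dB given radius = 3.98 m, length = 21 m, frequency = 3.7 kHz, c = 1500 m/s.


33.35 dB


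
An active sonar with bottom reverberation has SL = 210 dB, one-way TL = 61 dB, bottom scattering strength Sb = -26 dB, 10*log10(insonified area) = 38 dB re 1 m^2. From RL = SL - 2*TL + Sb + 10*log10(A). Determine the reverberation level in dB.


RL = SL - 2*TL + Sb + 10*log10(A) = 210 - 2*61 + (-26) + 38 = 100

100 dB


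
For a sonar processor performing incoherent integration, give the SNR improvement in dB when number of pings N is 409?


13.06 dB


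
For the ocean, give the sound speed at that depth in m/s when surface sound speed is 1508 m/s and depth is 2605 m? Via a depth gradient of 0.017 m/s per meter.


1552.285 m/s


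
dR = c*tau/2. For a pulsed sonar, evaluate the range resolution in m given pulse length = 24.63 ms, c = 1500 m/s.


dR = c*tau/2 = 1500 * 24.63e-3 / 2 = 18.4725

18.4725 m


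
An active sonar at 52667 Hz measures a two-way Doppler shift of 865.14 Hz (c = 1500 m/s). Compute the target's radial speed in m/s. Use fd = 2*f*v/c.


12.32 m/s


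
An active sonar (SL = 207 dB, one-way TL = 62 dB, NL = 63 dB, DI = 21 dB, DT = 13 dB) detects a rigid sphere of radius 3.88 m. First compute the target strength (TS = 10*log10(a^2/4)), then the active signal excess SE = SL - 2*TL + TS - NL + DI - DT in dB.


Step 1: TS = 10*log10(3.88^2/4) = 5.76 dB
Step 2: SE = SL - 2*TL + TS - NL + DI - DT = 207 - 2*62 + (5.76) - 63 + 21 - 13 = 33.76

33.76 dB


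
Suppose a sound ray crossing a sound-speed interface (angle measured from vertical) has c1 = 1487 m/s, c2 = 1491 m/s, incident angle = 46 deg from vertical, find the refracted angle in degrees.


sin(theta2) = (c2/c1)*sin(theta1) = (1491/1487)*sin(46 deg) = 0.72127
theta2 = arcsin(0.72127) = 46.16

46.16 deg


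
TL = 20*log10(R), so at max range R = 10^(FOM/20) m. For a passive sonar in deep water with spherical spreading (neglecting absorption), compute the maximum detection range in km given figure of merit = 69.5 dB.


At max range FOM = TL, so 20*log10(R) = 69.5
R = 10^(69.5/20) = 2985.38 m = 2.99 km

2.99 km


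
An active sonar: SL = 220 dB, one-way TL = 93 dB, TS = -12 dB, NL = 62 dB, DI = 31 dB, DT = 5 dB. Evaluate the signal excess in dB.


SE = SL - 2*TL + TS - NL + DI - DT = 220 - 2*93 + (-12) - 62 + 31 - 5 = -14

-14 dB


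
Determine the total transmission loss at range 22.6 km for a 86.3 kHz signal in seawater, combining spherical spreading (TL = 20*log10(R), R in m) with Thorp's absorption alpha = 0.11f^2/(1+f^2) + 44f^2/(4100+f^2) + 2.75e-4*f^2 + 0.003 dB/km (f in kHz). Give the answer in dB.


Step 1 (Thorp): alpha = 0.11*7447.69/(1+7447.69) + 44*7447.69/(4100+7447.69) + 2.75e-4*7447.69 + 0.003 = 30.5389 dB/km
Step 2: TL_spread = 20*log10(22600) = 87.08 dB
Step 3: TL_abs = alpha*R = 30.5389 * 22.6 = 690.18 dB
Step 4: TL_total = 87.08 + 690.18 = 777.26

777.26 dB


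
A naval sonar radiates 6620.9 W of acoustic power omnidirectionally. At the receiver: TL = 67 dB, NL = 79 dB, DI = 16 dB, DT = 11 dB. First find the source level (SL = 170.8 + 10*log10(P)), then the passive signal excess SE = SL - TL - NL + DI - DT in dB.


Step 1: SL = 170.8 + 10*log10(6620.9) = 209.01 dB
Step 2: SE = SL - TL - NL + DI - DT = 209.01 - 67 - 79 + 16 - 11 = 68.01

68.01 dB


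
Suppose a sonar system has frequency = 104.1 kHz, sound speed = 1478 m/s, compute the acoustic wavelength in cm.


lambda = c/f = 1478 / 104100 = 0.0142 m = 1.42 cm

1.42 cm


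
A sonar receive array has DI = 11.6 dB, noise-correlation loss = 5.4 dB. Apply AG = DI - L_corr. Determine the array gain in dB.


6.2 dB


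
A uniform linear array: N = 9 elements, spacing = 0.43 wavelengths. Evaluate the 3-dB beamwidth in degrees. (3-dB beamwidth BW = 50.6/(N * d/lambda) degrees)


BW = 50.6 / (9 * 0.43) = 50.6 / 3.87 = 13.07

13.07 deg


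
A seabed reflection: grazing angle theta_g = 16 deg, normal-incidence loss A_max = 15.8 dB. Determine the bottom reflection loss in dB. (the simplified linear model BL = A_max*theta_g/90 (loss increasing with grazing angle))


2.81 dB


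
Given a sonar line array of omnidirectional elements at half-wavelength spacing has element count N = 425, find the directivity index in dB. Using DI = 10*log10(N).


26.28 dB


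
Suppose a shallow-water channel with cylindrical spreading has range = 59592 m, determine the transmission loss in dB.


TL = 10*log10(59592) = 47.75

47.75 dB


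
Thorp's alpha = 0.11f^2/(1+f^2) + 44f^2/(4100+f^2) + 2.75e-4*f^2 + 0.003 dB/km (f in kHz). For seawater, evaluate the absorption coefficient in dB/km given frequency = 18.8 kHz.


f^2 = 353.44
alpha = 0.11*353.44/(1+353.44) + 44*353.44/(4100+353.44) + 2.75e-4*353.44 + 0.003 = 3.702

3.702 dB/km


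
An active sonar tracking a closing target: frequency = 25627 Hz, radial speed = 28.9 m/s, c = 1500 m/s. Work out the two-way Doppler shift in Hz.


987.49 Hz


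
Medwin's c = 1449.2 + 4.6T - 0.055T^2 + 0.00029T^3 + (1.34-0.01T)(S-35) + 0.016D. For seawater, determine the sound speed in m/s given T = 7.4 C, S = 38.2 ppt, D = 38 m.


c = 1449.2 + 4.6*7.4 - 0.055*7.4^2 + 0.00029*7.4^3 + (1.34 - 0.01*7.4)*(38.2 - 35) + 0.016*38 = 1485.0

1485.0 m/s


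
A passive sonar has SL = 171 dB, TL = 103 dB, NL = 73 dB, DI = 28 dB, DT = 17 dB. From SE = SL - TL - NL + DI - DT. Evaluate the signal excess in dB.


6 dB


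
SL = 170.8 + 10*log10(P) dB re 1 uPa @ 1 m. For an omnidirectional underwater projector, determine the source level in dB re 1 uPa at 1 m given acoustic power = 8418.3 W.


SL = 170.8 + 10*log10(8418.3) = 170.8 + 39.25 = 210.05

210.05 dB


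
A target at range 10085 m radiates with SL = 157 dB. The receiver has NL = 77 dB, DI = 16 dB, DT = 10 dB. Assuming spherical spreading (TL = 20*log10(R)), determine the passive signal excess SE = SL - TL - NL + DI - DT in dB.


Step 1: TL = 20*log10(10085) = 80.07 dB
Step 2: SE = 157 - 80.07 - 77 + 16 - 10 = 5.93

5.93 dB


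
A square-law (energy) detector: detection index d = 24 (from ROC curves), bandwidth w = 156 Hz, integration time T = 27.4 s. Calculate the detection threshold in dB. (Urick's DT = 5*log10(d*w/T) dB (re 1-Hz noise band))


10.68 dB


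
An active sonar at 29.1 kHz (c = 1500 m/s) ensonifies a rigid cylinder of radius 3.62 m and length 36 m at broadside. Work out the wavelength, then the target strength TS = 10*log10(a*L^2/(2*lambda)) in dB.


Step 1: lambda = c/f = 1500/29100 = 0.05155 m
Step 2: TS = 10*log10(a*L^2/(2*lambda)) = 10*log10(3.62*36^2/(2*0.05155)) = 46.58

46.58 dB


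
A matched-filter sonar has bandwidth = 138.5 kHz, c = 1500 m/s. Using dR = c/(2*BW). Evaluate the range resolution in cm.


dR = c/(2*BW) = 1500 / (2 * 138.5e3) = 0.0054 m = 0.54 cm

0.54 cm


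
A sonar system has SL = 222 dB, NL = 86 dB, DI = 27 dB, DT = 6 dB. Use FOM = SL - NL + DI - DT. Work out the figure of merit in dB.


FOM = SL - NL + DI - DT = 222 - 86 + 27 - 6 = 157

157 dB


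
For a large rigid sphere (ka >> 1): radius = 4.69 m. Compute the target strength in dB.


TS = 10*log10(4.69^2 / 4) = 10*log10(5.499025) = 7.4

7.4 dB


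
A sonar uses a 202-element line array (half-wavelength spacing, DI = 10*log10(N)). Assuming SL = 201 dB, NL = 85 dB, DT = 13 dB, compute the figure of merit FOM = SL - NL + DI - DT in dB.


Step 1: DI = 10*log10(202) = 23.05 dB
Step 2: FOM = SL - NL + DI - DT = 201 - 85 + 23.05 - 13 = 126.05

126.05 dB


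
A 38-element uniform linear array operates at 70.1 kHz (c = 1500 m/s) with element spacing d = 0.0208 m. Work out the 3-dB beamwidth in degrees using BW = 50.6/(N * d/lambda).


1.37 deg


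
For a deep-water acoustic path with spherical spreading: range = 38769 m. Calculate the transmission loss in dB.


TL = 20*log10(38769) = 91.77

91.77 dB


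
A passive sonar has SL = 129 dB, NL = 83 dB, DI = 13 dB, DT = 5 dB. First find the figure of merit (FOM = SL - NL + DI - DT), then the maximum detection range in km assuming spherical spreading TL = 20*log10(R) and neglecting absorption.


Step 1: FOM = SL - NL + DI - DT = 129 - 83 + 13 - 5 = 54 dB
Step 2: at max range FOM = TL = 20*log10(R), so R = 10^(54/20) = 501.19 m = 0.5 km

0.5 km


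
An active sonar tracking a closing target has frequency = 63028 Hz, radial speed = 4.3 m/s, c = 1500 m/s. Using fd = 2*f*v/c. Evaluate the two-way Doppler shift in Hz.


361.36 Hz


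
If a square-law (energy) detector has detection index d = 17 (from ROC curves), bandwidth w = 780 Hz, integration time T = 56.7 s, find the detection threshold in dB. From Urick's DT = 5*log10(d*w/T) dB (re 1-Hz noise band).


DT = 5*log10(d*w/T) = 5*log10(17 * 780 / 56.7) = 5*log10(233.86) = 11.84

11.84 dB


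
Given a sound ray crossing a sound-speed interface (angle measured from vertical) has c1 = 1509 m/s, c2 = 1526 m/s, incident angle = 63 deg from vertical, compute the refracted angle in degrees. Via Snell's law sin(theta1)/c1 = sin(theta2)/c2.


sin(theta2) = (c2/c1)*sin(theta1) = (1526/1509)*sin(63 deg) = 0.90104
theta2 = arcsin(0.90104) = 64.3

64.3 deg


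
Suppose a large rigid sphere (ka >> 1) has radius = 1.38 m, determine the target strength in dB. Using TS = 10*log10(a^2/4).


TS = 10*log10(1.38^2 / 4) = 10*log10(0.4761) = -3.22

-3.22 dB


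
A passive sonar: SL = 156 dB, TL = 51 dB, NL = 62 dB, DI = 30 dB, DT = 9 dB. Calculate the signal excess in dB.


SE = SL - TL - NL + DI - DT = 156 - 51 - 62 + 30 - 9 = 64

64 dB


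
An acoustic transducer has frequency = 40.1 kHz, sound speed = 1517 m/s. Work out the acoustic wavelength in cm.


lambda = c/f = 1517 / 40100 = 0.0378 m = 3.78 cm

3.78 cm


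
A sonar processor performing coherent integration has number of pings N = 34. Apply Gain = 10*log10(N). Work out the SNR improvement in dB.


15.31 dB


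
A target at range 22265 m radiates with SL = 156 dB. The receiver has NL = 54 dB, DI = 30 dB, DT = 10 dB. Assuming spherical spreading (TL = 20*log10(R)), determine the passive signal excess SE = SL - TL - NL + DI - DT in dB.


Step 1: TL = 20*log10(22265) = 86.95 dB
Step 2: SE = 156 - 86.95 - 54 + 30 - 10 = 35.05

35.05 dB


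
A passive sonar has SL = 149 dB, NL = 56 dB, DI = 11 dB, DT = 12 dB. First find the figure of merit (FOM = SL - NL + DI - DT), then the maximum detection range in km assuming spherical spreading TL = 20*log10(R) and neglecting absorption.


Step 1: FOM = SL - NL + DI - DT = 149 - 56 + 11 - 12 = 92 dB
Step 2: at max range FOM = TL = 20*log10(R), so R = 10^(92/20) = 39810.72 m = 39.81 km

39.81 km


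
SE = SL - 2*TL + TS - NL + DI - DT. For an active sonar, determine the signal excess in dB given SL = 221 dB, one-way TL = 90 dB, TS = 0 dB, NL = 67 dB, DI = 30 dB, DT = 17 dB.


-13 dB


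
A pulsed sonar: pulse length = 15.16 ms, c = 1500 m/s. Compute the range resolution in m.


11.37 m


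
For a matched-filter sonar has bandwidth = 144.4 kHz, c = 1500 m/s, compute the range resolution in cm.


0.52 cm


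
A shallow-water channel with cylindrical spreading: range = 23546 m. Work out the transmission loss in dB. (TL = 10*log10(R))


TL = 10*log10(23546) = 43.72

43.72 dB


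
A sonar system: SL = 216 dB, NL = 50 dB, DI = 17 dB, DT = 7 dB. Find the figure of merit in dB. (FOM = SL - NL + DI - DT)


176 dB


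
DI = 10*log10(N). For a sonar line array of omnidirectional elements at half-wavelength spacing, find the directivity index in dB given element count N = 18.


12.55 dB


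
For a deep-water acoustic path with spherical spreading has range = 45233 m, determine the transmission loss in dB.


TL = 20*log10(45233) = 93.11

93.11 dB


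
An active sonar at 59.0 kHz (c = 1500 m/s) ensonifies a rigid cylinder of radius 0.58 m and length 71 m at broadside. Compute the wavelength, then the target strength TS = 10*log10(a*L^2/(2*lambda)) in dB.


Step 1: lambda = c/f = 1500/59000 = 0.02542 m
Step 2: TS = 10*log10(a*L^2/(2*lambda)) = 10*log10(0.58*71^2/(2*0.02542)) = 47.6

47.6 dB


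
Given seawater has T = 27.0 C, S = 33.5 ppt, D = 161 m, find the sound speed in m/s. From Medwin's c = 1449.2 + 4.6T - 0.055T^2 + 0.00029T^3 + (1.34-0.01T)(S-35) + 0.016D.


c = 1449.2 + 4.6*27.0 - 0.055*27.0^2 + 0.00029*27.0^3 + (1.34 - 0.01*27.0)*(33.5 - 35) + 0.016*161 = 1539.98

1539.98 m/s


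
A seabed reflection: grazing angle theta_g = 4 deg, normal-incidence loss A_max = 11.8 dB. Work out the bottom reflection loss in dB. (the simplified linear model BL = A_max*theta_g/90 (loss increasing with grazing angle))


0.52 dB


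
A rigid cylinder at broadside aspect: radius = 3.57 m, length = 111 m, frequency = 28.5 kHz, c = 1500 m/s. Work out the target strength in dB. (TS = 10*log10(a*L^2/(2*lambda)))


lambda = 1500/28500 = 0.05263 m
TS = 10*log10(3.57*111^2/(2*0.05263)) = 56.21

56.21 dB


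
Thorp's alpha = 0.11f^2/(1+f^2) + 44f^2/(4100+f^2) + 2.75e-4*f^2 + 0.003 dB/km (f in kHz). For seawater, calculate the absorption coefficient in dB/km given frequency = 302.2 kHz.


f^2 = 91324.84
alpha = 0.11*91324.84/(1+91324.84) + 44*91324.84/(4100+91324.84) + 2.75e-4*91324.84 + 0.003 = 67.337

67.337 dB/km


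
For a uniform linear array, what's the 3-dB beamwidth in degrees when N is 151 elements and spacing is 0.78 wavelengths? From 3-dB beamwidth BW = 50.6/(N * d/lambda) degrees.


BW = 50.6 / (151 * 0.78) = 50.6 / 117.78 = 0.43

0.43 deg


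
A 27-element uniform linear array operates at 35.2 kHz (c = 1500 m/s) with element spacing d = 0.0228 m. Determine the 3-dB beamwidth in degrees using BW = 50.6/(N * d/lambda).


Step 1: lambda = 1500/35200 = 0.04261 m
Step 2: d/lambda = 0.0228/0.04261 = 0.5351
Step 3: BW = 50.6/(N * d/lambda) = 50.6/(27 * 0.5351) = 3.5

3.5 deg


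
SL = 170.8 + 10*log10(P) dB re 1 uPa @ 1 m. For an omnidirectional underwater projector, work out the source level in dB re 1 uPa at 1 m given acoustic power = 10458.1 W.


SL = 170.8 + 10*log10(10458.1) = 170.8 + 40.19 = 210.99

210.99 dB


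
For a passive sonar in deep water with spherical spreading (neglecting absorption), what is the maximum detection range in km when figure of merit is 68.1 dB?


2.54 km


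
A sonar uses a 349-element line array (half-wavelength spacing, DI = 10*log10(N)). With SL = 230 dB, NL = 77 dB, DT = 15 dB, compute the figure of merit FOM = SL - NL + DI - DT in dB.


163.43 dB


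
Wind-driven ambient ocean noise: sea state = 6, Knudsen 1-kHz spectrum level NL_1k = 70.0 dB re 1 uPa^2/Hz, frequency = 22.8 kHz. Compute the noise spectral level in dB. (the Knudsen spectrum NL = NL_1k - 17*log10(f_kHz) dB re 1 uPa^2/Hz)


NL = NL_1k - 17*log10(f_kHz) = 70.0 - 17*log10(22.8) = 70.0 - (23.08) = 46.92

46.92 dB


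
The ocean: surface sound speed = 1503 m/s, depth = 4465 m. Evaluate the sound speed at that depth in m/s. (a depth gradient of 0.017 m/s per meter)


c = 1503 + 0.017 * 4465 = 1578.905

1578.905 m/s


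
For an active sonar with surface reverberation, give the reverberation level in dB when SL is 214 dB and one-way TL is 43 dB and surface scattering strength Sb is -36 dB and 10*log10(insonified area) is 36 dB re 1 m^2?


RL = SL - 2*TL + Sb + 10*log10(A) = 214 - 2*43 + (-36) + 36 = 128

128 dB


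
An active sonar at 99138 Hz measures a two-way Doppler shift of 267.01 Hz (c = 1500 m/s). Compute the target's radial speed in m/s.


From fd = 2*f*v/c, v = c*fd/(2*f) = 1500 * 267.01 / (2*99138) = 2.02

2.02 m/s


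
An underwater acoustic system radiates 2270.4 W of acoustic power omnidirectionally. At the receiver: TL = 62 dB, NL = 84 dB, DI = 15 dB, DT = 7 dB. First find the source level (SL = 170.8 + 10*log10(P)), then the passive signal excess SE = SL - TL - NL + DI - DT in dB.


Step 1: SL = 170.8 + 10*log10(2270.4) = 204.36 dB
Step 2: SE = SL - TL - NL + DI - DT = 204.36 - 62 - 84 + 15 - 7 = 66.36

66.36 dB


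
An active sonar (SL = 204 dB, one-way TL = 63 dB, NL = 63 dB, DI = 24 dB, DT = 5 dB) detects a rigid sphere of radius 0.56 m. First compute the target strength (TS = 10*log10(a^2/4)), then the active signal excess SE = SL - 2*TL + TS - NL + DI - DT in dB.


Step 1: TS = 10*log10(0.56^2/4) = -11.06 dB
Step 2: SE = SL - 2*TL + TS - NL + DI - DT = 204 - 2*63 + (-11.06) - 63 + 24 - 5 = 22.94

22.94 dB


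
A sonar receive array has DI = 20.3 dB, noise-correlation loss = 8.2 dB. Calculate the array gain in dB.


AG = DI - L_corr = 20.3 - 8.2 = 12.1

12.1 dB


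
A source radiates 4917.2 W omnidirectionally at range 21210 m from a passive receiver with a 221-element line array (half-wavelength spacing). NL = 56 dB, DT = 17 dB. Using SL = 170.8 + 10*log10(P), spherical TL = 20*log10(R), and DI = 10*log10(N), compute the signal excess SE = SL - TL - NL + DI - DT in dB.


Step 1: SL = 170.8 + 10*log10(4917.2) = 207.72 dB
Step 2: TL = 20*log10(21210) = 86.53 dB
Step 3: DI = 10*log10(221) = 23.44 dB
Step 4: SE = SL - TL - NL + DI - DT = 207.72 - 86.53 - 56 + 23.44 - 17 = 71.63

71.63 dB


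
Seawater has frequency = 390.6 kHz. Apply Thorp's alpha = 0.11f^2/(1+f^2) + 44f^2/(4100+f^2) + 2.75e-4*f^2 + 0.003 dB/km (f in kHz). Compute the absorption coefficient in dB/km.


f^2 = 152568.36
alpha = 0.11*152568.36/(1+152568.36) + 44*152568.36/(4100+152568.36) + 2.75e-4*152568.36 + 0.003 = 84.918

84.918 dB/km


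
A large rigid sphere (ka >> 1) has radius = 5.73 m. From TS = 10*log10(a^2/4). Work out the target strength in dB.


TS = 10*log10(5.73^2 / 4) = 10*log10(8.208225) = 9.14

9.14 dB


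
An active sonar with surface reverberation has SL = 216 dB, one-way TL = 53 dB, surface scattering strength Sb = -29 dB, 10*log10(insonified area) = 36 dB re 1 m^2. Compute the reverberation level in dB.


RL = SL - 2*TL + Sb + 10*log10(A) = 216 - 2*53 + (-29) + 36 = 117

117 dB


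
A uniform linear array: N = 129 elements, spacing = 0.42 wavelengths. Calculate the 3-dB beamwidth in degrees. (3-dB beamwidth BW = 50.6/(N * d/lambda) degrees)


0.93 deg


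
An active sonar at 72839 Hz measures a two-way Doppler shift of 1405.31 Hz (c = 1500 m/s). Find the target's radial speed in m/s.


From fd = 2*f*v/c, v = c*fd/(2*f) = 1500 * 1405.31 / (2*72839) = 14.47

14.47 m/s


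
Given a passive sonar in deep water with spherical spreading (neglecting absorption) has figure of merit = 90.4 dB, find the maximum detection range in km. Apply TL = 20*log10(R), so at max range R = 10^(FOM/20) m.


At max range FOM = TL, so 20*log10(R) = 90.4
R = 10^(90.4/20) = 33113.11 m = 33.11 km

33.11 km


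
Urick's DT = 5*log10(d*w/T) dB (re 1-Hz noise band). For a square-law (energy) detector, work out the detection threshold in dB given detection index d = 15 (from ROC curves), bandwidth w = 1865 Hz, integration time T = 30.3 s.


DT = 5*log10(d*w/T) = 5*log10(15 * 1865 / 30.3) = 5*log10(923.27) = 14.83

14.83 dB


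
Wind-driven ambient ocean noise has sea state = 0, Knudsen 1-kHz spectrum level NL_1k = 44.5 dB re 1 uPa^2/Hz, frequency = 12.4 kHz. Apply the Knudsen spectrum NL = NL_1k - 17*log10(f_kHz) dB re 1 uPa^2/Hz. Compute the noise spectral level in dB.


NL = NL_1k - 17*log10(f_kHz) = 44.5 - 17*log10(12.4) = 44.5 - (18.59) = 25.91

25.91 dB


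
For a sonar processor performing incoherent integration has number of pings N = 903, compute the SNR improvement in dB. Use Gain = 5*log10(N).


14.78 dB


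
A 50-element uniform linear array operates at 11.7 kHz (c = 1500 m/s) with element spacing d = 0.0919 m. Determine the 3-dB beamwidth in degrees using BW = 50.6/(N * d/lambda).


Step 1: lambda = 1500/11700 = 0.12821 m
Step 2: d/lambda = 0.0919/0.12821 = 0.7168
Step 3: BW = 50.6/(N * d/lambda) = 50.6/(50 * 0.7168) = 1.41

1.41 deg


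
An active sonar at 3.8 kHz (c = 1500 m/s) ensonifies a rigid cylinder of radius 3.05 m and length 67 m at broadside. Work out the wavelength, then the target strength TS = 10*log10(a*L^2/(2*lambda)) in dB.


Step 1: lambda = c/f = 1500/3800 = 0.39474 m
Step 2: TS = 10*log10(a*L^2/(2*lambda)) = 10*log10(3.05*67^2/(2*0.39474)) = 42.39

42.39 dB


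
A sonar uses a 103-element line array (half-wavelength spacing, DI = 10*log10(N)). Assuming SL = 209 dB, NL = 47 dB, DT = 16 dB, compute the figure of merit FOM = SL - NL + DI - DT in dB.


Step 1: DI = 10*log10(103) = 20.13 dB
Step 2: FOM = SL - NL + DI - DT = 209 - 47 + 20.13 - 16 = 166.13

166.13 dB


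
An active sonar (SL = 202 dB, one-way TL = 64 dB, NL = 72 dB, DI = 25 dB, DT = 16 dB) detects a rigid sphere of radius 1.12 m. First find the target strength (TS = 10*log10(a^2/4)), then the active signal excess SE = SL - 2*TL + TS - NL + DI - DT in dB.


Step 1: TS = 10*log10(1.12^2/4) = -5.04 dB
Step 2: SE = SL - 2*TL + TS - NL + DI - DT = 202 - 2*64 + (-5.04) - 72 + 25 - 16 = 5.96

5.96 dB


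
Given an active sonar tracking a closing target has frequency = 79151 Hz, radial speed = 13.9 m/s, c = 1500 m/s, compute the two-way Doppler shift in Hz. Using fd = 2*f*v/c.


fd = 2*f*v/c = 2 * 79151 * 13.9 / 1500 = 1466.93

1466.93 Hz


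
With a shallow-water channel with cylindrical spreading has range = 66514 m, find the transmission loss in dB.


TL = 10*log10(66514) = 48.23

48.23 dB


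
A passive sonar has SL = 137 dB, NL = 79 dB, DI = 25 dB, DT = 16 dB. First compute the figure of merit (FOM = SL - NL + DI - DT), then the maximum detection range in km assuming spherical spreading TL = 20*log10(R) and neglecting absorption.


Step 1: FOM = SL - NL + DI - DT = 137 - 79 + 25 - 16 = 67 dB
Step 2: at max range FOM = TL = 20*log10(R), so R = 10^(67/20) = 2238.72 m = 2.24 km

2.24 km


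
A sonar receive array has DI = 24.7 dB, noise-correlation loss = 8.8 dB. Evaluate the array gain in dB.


15.9 dB


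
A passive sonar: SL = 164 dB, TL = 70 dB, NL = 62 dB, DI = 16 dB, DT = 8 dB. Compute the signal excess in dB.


SE = SL - TL - NL + DI - DT = 164 - 70 - 62 + 16 - 8 = 40

40 dB


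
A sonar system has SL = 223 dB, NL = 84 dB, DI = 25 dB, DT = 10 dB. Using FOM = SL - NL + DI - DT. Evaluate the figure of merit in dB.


154 dB


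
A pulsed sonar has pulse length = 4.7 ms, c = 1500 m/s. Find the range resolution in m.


dR = c*tau/2 = 1500 * 4.7e-3 / 2 = 3.525

3.525 m


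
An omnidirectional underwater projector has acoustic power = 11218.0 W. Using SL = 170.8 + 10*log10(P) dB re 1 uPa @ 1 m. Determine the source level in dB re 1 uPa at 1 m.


SL = 170.8 + 10*log10(11218.0) = 170.8 + 40.5 = 211.3

211.3 dB


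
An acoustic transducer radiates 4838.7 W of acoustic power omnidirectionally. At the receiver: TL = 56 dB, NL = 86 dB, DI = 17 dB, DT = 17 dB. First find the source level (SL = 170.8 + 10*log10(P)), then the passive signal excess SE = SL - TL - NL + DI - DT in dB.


Step 1: SL = 170.8 + 10*log10(4838.7) = 207.65 dB
Step 2: SE = SL - TL - NL + DI - DT = 207.65 - 56 - 86 + 17 - 17 = 65.65

65.65 dB


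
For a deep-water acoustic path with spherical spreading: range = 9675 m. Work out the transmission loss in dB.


TL = 20*log10(9675) = 79.71

79.71 dB


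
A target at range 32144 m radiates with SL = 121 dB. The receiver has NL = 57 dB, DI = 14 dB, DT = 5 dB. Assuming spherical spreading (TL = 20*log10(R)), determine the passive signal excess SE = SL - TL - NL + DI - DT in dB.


Step 1: TL = 20*log10(32144) = 90.14 dB
Step 2: SE = 121 - 90.14 - 57 + 14 - 5 = -17.14

-17.14 dB


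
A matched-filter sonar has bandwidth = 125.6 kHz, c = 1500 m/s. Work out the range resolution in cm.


dR = c/(2*BW) = 1500 / (2 * 125.6e3) = 0.006 m = 0.6 cm

0.6 cm


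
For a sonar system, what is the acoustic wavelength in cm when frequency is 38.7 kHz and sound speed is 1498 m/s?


3.87 cm


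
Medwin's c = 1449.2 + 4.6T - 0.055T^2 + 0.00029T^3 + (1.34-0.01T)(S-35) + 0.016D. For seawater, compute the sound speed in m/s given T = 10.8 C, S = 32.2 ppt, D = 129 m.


1491.44 m/s


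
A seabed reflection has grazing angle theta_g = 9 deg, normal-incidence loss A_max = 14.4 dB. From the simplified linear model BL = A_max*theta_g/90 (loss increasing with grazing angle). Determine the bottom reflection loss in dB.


1.44 dB


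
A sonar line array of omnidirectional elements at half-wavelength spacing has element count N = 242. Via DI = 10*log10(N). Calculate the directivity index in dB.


DI = 10*log10(242) = 23.84

23.84 dB


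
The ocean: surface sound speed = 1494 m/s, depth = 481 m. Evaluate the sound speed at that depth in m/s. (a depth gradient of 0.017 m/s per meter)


c = 1494 + 0.017 * 481 = 1502.177

1502.177 m/s


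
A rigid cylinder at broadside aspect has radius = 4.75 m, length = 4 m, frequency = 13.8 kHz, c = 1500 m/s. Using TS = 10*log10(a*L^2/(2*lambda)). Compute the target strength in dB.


25.44 dB


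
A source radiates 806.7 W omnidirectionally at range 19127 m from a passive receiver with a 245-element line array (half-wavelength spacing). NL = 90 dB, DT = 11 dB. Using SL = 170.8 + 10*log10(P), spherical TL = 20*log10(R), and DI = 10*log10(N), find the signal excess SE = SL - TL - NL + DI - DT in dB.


37.13 dB


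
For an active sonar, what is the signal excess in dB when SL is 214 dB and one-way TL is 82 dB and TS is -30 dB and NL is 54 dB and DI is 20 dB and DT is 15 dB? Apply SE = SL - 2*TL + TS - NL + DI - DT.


-29 dB


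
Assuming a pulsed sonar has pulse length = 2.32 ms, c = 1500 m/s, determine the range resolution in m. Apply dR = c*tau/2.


dR = c*tau/2 = 1500 * 2.32e-3 / 2 = 1.74

1.74 m


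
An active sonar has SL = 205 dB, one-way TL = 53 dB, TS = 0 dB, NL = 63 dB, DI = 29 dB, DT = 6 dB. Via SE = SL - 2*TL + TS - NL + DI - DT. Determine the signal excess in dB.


SE = SL - 2*TL + TS - NL + DI - DT = 205 - 2*53 + (0) - 63 + 29 - 6 = 59

59 dB


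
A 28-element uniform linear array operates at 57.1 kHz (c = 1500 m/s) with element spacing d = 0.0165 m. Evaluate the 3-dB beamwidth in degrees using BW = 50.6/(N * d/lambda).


Step 1: lambda = 1500/57100 = 0.02627 m
Step 2: d/lambda = 0.0165/0.02627 = 0.6281
Step 3: BW = 50.6/(N * d/lambda) = 50.6/(28 * 0.6281) = 2.88

2.88 deg


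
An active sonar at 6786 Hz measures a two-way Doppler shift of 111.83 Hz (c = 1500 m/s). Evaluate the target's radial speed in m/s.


From fd = 2*f*v/c, v = c*fd/(2*f) = 1500 * 111.83 / (2*6786) = 12.36

12.36 m/s


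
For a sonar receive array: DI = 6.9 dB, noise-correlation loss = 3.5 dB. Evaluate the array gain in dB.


3.4 dB


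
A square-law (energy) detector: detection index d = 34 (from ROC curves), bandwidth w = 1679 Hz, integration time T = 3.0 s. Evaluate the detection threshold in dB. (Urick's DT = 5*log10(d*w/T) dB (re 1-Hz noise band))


21.4 dB


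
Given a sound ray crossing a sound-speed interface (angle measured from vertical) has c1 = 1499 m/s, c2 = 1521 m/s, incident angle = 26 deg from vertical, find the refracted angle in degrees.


26.41 deg


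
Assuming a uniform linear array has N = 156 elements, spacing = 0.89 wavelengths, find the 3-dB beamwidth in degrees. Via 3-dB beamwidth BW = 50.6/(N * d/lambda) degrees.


BW = 50.6 / (156 * 0.89) = 50.6 / 138.84 = 0.36

0.36 deg


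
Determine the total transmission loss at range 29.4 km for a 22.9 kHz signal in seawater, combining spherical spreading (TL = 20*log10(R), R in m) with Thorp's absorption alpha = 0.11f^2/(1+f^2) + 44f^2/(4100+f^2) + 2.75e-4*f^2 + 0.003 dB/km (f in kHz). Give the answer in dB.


Step 1 (Thorp): alpha = 0.11*524.41/(1+524.41) + 44*524.41/(4100+524.41) + 2.75e-4*524.41 + 0.003 = 5.2466 dB/km
Step 2: TL_spread = 20*log10(29400) = 89.37 dB
Step 3: TL_abs = alpha*R = 5.2466 * 29.4 = 154.25 dB
Step 4: TL_total = 89.37 + 154.25 = 243.62

243.62 dB


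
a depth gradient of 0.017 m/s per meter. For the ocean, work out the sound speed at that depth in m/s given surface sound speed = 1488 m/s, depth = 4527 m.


1564.959 m/s


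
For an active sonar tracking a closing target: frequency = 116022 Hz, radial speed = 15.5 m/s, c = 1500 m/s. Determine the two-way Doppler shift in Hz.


2397.79 Hz


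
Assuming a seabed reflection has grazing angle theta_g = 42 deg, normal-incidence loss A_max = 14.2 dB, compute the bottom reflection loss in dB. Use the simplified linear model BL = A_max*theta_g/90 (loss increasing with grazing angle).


6.63 dB


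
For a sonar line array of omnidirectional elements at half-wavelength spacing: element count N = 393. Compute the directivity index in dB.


DI = 10*log10(393) = 25.94

25.94 dB


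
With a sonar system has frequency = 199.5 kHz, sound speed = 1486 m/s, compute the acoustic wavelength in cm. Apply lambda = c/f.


lambda = c/f = 1486 / 199500 = 0.0074 m = 0.74 cm

0.74 cm


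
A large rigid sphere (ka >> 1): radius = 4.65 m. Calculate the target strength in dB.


7.33 dB


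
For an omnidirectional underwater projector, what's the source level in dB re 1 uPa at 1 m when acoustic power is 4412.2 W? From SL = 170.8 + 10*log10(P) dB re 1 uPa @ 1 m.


207.25 dB


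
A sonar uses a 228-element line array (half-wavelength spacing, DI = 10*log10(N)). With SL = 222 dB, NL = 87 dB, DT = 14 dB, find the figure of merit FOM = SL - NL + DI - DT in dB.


144.58 dB


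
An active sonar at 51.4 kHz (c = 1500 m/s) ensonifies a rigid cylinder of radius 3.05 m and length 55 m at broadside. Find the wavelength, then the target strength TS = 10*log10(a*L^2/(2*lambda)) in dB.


Step 1: lambda = c/f = 1500/51400 = 0.02918 m
Step 2: TS = 10*log10(a*L^2/(2*lambda)) = 10*log10(3.05*55^2/(2*0.02918)) = 51.99

51.99 dB


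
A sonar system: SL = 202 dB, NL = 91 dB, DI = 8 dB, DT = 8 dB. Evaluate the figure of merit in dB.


FOM = SL - NL + DI - DT = 202 - 91 + 8 - 8 = 111

111 dB


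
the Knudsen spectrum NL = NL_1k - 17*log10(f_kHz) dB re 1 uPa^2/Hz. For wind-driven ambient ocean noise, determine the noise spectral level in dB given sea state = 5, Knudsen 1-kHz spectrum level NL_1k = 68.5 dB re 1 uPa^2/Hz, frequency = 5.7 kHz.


55.65 dB


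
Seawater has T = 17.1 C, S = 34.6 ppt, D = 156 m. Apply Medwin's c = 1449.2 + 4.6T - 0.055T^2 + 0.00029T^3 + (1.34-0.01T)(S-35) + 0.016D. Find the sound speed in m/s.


1515.26 m/s


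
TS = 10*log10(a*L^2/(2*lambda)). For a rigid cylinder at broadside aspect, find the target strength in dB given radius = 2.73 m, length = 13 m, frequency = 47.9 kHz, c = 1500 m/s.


38.67 dB


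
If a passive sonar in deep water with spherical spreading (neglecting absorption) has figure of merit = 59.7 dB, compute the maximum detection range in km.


0.97 km


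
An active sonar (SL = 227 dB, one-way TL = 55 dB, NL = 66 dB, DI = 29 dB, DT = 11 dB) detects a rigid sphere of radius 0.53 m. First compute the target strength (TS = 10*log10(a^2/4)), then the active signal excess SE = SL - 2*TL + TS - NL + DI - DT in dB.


Step 1: TS = 10*log10(0.53^2/4) = -11.54 dB
Step 2: SE = SL - 2*TL + TS - NL + DI - DT = 227 - 2*55 + (-11.54) - 66 + 29 - 11 = 57.46

57.46 dB


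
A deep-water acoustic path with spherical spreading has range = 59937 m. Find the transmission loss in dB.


TL = 20*log10(59937) = 95.55

95.55 dB


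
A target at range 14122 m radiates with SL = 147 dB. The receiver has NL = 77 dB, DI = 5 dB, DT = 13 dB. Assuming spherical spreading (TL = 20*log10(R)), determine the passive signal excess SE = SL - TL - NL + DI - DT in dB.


Step 1: TL = 20*log10(14122) = 83.0 dB
Step 2: SE = 147 - 83.0 - 77 + 5 - 13 = -21.0

-21.0 dB


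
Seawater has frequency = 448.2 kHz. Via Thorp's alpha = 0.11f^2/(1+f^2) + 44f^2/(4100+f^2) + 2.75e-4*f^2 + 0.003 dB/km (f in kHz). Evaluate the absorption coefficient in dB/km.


f^2 = 200883.24
alpha = 0.11*200883.24/(1+200883.24) + 44*200883.24/(4100+200883.24) + 2.75e-4*200883.24 + 0.003 = 98.476

98.476 dB/km


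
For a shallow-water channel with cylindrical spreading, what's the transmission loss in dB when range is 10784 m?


40.33 dB


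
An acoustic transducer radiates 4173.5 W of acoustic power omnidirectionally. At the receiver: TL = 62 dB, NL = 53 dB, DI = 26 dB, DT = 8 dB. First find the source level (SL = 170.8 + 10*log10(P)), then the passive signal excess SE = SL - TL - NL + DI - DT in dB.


Step 1: SL = 170.8 + 10*log10(4173.5) = 207.01 dB
Step 2: SE = SL - TL - NL + DI - DT = 207.01 - 62 - 53 + 26 - 8 = 110.01

110.01 dB


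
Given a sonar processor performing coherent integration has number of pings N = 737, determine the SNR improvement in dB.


Gain = 10*log10(737) = 28.67

28.67 dB


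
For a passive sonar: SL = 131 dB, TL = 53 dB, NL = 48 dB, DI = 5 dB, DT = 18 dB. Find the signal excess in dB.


17 dB


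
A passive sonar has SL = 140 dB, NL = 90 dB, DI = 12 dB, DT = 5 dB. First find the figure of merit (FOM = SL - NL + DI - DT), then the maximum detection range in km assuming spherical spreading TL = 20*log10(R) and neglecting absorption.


Step 1: FOM = SL - NL + DI - DT = 140 - 90 + 12 - 5 = 57 dB
Step 2: at max range FOM = TL = 20*log10(R), so R = 10^(57/20) = 707.95 m = 0.71 km

0.71 km


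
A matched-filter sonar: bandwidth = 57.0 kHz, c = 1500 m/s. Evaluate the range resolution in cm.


1.32 cm


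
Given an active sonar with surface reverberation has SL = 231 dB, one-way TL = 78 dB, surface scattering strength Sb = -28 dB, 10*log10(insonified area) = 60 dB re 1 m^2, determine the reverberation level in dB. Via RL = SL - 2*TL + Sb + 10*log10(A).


RL = SL - 2*TL + Sb + 10*log10(A) = 231 - 2*78 + (-28) + 60 = 107

107 dB


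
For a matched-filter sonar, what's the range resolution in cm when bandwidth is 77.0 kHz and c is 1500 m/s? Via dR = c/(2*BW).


dR = c/(2*BW) = 1500 / (2 * 77.0e3) = 0.0097 m = 0.97 cm

0.97 cm


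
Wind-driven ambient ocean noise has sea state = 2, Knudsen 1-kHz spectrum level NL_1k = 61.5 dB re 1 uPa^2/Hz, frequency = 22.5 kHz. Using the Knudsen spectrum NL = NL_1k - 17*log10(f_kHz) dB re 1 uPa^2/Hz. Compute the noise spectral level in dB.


NL = NL_1k - 17*log10(f_kHz) = 61.5 - 17*log10(22.5) = 61.5 - (22.99) = 38.51

38.51 dB


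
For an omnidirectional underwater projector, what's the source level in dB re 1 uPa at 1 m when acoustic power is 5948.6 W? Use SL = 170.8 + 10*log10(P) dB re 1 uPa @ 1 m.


208.54 dB


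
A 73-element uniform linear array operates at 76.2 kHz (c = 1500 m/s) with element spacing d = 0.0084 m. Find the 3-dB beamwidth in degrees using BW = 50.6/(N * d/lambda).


1.62 deg


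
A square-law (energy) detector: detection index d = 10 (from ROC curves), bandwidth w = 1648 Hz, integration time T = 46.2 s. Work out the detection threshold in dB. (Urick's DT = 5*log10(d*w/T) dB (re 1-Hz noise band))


12.76 dB


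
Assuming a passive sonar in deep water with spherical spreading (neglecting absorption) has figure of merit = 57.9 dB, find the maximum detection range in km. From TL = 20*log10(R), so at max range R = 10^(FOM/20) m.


0.79 km


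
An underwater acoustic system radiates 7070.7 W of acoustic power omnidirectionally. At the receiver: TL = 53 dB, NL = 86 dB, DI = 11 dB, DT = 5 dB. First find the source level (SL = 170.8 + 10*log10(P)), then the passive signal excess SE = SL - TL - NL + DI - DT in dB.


Step 1: SL = 170.8 + 10*log10(7070.7) = 209.29 dB
Step 2: SE = SL - TL - NL + DI - DT = 209.29 - 53 - 86 + 11 - 5 = 76.29

76.29 dB


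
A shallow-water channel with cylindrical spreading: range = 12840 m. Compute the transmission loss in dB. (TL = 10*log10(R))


TL = 10*log10(12840) = 41.09

41.09 dB


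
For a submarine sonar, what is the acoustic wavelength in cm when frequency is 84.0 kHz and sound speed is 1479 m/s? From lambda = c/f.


lambda = c/f = 1479 / 84000 = 0.0176 m = 1.76 cm

1.76 cm


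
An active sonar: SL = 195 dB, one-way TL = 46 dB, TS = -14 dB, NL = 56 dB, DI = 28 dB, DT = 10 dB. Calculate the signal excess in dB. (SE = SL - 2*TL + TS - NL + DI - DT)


SE = SL - 2*TL + TS - NL + DI - DT = 195 - 2*46 + (-14) - 56 + 28 - 10 = 51

51 dB


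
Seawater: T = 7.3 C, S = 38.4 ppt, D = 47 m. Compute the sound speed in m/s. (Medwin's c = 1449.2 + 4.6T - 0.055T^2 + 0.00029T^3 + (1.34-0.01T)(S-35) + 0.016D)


1485.02 m/s


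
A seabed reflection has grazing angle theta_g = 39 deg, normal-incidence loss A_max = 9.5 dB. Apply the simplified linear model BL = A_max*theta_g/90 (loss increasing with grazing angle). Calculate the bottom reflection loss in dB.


BL = A_max * theta_g / 90 = 9.5 * 39 / 90 = 4.12

4.12 dB


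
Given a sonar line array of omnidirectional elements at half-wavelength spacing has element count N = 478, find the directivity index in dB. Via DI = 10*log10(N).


DI = 10*log10(478) = 26.79

26.79 dB


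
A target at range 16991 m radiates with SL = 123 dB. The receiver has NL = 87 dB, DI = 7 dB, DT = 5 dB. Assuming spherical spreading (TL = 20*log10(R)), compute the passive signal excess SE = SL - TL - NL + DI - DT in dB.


Step 1: TL = 20*log10(16991) = 84.6 dB
Step 2: SE = 123 - 84.6 - 87 + 7 - 5 = -46.6

-46.6 dB


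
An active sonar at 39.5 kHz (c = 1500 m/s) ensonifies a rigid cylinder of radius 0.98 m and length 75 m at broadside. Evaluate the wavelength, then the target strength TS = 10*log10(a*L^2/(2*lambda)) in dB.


Step 1: lambda = c/f = 1500/39500 = 0.03797 m
Step 2: TS = 10*log10(a*L^2/(2*lambda)) = 10*log10(0.98*75^2/(2*0.03797)) = 48.61

48.61 dB


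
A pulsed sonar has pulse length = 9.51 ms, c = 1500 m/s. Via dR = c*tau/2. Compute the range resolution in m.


dR = c*tau/2 = 1500 * 9.51e-3 / 2 = 7.1325

7.1325 m


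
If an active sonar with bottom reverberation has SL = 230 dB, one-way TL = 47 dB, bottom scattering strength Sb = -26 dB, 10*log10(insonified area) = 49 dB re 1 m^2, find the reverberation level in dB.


RL = SL - 2*TL + Sb + 10*log10(A) = 230 - 2*47 + (-26) + 49 = 159

159 dB


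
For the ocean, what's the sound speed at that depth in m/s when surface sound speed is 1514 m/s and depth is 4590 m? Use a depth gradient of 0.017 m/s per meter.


c = 1514 + 0.017 * 4590 = 1592.03

1592.03 m/s


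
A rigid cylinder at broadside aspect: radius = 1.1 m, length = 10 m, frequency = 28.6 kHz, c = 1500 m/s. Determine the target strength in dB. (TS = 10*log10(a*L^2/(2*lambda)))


30.21 dB


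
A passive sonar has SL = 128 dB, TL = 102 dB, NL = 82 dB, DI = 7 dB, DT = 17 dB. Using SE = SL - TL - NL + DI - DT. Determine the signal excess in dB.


-66 dB


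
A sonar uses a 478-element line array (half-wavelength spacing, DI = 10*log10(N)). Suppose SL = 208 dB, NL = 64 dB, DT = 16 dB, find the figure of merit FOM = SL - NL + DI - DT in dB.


Step 1: DI = 10*log10(478) = 26.79 dB
Step 2: FOM = SL - NL + DI - DT = 208 - 64 + 26.79 - 16 = 154.79

154.79 dB


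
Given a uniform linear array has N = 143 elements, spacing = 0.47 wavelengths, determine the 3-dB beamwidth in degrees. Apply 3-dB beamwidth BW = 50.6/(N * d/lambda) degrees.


BW = 50.6 / (143 * 0.47) = 50.6 / 67.21 = 0.75

0.75 deg


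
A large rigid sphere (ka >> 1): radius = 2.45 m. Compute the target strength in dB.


TS = 10*log10(2.45^2 / 4) = 10*log10(1.500625) = 1.76

1.76 dB


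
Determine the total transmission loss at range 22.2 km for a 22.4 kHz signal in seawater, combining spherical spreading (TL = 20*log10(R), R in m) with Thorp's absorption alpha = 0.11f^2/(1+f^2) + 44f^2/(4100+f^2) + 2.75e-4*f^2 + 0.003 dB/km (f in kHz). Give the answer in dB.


Step 1 (Thorp): alpha = 0.11*501.76/(1+501.76) + 44*501.76/(4100+501.76) + 2.75e-4*501.76 + 0.003 = 5.0484 dB/km
Step 2: TL_spread = 20*log10(22200) = 86.93 dB
Step 3: TL_abs = alpha*R = 5.0484 * 22.2 = 112.07 dB
Step 4: TL_total = 86.93 + 112.07 = 199.0

199.0 dB
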